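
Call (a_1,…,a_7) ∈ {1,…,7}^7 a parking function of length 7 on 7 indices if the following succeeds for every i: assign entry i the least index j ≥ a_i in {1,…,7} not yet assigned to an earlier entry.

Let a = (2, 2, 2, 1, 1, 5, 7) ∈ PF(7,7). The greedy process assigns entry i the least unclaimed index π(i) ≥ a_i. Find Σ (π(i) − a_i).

Σπ(i) = 1+…+7 = 28; Σa = 2+2+2+1+1+5+7 = 20; disp = 28−20 = 8.

8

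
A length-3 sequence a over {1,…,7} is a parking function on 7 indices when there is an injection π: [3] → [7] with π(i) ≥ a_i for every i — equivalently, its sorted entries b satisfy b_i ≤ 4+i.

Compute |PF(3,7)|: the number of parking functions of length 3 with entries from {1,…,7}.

320

#PF = (8−3)·8^(3−1) = 5×64 = 320
Example (5,3,6) → sorted (3,5,6): b_i ≤ 4+i ∀i, a PF.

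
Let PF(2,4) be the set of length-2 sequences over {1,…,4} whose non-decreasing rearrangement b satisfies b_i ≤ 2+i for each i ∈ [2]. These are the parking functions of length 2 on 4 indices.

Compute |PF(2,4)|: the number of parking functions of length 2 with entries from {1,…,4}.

15

|PF(2,4)| = (4−2+1)·(4+1)^(2−1) = 3·5 = 15 (Konheim–Weiss)
One tuple (1,2) → sorted (1,2): b_i ≤ 2+i ∀i, a PF.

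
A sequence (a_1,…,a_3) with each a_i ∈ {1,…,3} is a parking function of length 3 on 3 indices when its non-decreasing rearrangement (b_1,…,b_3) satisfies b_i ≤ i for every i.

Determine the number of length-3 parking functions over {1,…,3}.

16

|PF| = 1·4^2 = 1·16 = 16 (Konheim–Weiss)
E.g. (2,2,1) → sorted (1,2,2): b_i ≤ i ∀i, a PF.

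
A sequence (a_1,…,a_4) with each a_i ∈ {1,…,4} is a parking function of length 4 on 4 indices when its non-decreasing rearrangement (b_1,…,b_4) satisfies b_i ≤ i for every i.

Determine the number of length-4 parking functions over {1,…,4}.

125

|PF| = 1·5^3 = 1×125 = 125 (Konheim–Weiss)
One tuple (2,1,3,3) → sorted (1,2,3,3): b_i ≤ i ∀i, a PF.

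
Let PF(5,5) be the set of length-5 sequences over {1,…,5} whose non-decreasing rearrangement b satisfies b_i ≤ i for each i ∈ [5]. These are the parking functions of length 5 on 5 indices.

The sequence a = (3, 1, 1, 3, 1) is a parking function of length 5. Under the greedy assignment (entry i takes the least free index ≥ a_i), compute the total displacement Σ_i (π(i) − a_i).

Σπ = 5·6/2 = 15 (π permutes [5]); Σa = 3+1+1+3+1 = 9; disp = 15−9 = 6.

6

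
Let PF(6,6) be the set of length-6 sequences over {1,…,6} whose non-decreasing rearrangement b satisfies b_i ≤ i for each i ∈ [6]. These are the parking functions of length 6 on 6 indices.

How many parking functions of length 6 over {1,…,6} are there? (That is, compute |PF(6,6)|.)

16807

|PF(6,6)| = (7−6)·7^(6−1) = 1×16807 = 16807 (Konheim–Weiss)
E.g. (2,6,5,4,1,1) → sorted (1,1,2,4,5,6): b_i ≤ i ∀i, a PF.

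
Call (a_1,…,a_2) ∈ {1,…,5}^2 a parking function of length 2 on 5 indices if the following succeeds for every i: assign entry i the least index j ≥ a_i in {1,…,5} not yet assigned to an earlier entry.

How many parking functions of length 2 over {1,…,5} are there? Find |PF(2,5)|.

|PF(2,5)| = (6−2)·6^(2−1) = 4 · 6 = 24 (Konheim–Weiss)
One tuple (1,2) → sorted (1,2): b_i ≤ 3+i ∀i, a PF.

24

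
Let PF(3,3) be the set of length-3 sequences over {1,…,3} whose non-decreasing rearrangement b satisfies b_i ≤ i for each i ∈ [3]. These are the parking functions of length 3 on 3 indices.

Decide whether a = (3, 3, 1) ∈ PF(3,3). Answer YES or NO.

Order a: b = (1, 3, 3).
  b_1=1 ≤ 1
  b_2=3 > 2
  fails at i=2 ⇒ NO

NO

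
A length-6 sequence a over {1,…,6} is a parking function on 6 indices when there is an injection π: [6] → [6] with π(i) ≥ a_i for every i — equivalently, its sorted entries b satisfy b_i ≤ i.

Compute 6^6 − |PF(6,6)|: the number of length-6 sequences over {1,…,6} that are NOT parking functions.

29849

#PF = 1·7^5 = 1·16807 = 16807 [KW]
One tuple (6,5,3,3,4,6) → sorted (3,3,4,5,6,6): b_1=3>1, not a PF.
Total 46656; non-PF = 46656−16807 = 29849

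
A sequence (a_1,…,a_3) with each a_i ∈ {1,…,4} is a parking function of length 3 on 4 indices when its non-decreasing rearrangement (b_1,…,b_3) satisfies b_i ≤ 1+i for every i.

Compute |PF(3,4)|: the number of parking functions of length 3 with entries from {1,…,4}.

50

#PF = (4+1−3)·(4+1)^{3−1} = 2·25 = 50 (Pollak)
One tuple (2,2,2) → sorted (2,2,2): b_i ≤ 1+i ∀i, a PF.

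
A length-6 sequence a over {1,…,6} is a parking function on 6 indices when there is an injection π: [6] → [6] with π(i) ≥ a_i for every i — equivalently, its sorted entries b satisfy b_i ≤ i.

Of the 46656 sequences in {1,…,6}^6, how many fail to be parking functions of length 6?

29849

#PF = (6−6+1)·(6+1)^(6−1) = 1·16807 = 16807 [KW]
Example (6,5,5,4,6,5) → sorted (4,5,5,5,6,6): b_1=4>1, not a PF.
So 46656 − 16807 = 29849 fail.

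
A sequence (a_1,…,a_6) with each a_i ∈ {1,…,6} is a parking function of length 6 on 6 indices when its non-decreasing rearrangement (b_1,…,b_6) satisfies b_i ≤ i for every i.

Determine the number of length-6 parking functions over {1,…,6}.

#PF = (7−6)·7^(6−1) = 1 · 16807 = 16807
One tuple (2,6,1,3,3,5) → sorted (1,2,3,3,5,6): b_i ≤ i ∀i, a PF.

16807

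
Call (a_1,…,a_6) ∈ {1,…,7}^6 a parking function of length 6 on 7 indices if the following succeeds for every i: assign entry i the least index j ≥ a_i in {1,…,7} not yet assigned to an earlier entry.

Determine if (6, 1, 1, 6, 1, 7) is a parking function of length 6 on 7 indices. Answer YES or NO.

Order a: b = (1, 1, 1, 6, 6, 7).
  b_1=1 ≤ 2
  b_2=1 ≤ 3
  b_3=1 ≤ 4
  b_4=6 > 5
  fails at i=4 ⇒ NO

NO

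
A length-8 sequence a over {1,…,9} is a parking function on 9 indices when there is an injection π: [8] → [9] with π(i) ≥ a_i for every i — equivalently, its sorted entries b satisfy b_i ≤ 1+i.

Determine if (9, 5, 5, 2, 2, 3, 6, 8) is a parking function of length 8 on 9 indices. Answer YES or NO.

Rearranged: b = (2, 2, 3, 5, 5, 6, 8, 9).
  b_1=2 ≤ 2
  b_2=2 ≤ 3
  b_3=3 ≤ 4
  b_4=5 ≤ 5
  b_5=5 ≤ 6
  b_6=6 ≤ 7
  b_7=8 ≤ 8
  b_8=9 ≤ 9
All bounds hold ⇒ YES

YES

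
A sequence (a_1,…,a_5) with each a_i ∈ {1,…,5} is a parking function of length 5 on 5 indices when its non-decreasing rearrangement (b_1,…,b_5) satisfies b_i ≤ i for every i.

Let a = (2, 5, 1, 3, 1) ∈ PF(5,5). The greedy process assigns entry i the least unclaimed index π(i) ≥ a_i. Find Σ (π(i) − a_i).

Σπ = 5·6/2 = 15 (π permutes [5]); Σa = 2+5+1+3+1 = 12; disp = 15−12 = 3.

3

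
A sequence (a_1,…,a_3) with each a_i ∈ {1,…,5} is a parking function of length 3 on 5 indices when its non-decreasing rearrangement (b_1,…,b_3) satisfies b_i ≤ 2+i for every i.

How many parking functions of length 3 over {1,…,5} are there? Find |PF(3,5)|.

|PF| = (5+1−3)·(5+1)^{3−1} = 3·36 = 108
E.g. (4,3,5) → sorted (3,4,5): b_i ≤ 2+i ∀i, a PF.

108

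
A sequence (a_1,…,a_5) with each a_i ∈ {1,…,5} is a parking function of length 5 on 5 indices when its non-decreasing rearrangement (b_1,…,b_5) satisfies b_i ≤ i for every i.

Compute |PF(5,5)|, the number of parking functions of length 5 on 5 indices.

1296

|PF| = 1·6^4 = 1·1296 = 1296 [KW]
One tuple (1,1,1,4,4) → sorted (1,1,1,4,4): b_i ≤ i ∀i, a PF.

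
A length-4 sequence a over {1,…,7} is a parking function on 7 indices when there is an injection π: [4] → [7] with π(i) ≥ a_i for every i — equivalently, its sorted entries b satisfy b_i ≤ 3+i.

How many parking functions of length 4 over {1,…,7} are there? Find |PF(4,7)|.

2048

|PF(4,7)| = (8−4)·8^(4−1) = 4 · 512 = 2048 (Konheim–Weiss)
Check (2,5,3,1) → sorted (1,2,3,5): b_i ≤ 3+i ∀i, a PF.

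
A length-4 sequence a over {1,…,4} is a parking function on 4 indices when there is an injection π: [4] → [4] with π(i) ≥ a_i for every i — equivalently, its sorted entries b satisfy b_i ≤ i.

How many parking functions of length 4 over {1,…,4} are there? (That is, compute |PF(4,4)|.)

125

|PF| = (5−4)·5^(4−1) = 1·125 = 125 (Pollak)
E.g. (4,1,2,1) → sorted (1,1,2,4): b_i ≤ i ∀i, a PF.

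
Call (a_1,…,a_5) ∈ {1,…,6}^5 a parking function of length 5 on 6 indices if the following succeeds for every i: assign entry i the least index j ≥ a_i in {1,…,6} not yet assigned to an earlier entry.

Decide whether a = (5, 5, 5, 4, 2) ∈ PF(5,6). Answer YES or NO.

NO

Order a: b = (2, 4, 5, 5, 5).
  b_1=2 ≤ 2
  b_2=4 > 3
  fails at i=2 ⇒ NO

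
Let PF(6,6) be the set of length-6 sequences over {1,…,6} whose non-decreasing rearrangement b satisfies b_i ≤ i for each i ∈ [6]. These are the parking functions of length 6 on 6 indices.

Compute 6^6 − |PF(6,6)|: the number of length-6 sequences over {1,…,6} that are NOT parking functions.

29849

|PF(6,6)| = (6+1−6)·(6+1)^{6−1} = 1 · 16807 = 16807 [KW]
Example (4,5,5,6,6,3) → sorted (3,4,5,5,6,6): b_1=3>1, not a PF.
Total 46656; non-PF = 46656−16807 = 29849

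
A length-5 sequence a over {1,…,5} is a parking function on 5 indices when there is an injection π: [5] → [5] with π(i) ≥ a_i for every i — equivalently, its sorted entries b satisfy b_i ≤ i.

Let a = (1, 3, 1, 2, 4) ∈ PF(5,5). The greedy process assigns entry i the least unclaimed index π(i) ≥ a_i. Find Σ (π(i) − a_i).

Σπ(i) = 1+…+5 = 15; Σa = 1+3+1+2+4 = 11; disp = 15−11 = 4.

4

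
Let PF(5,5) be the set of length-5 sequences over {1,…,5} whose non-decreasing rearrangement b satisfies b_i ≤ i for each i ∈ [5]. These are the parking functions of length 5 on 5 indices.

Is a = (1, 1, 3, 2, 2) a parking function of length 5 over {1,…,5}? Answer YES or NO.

YES

Rearranged: b = (1, 1, 2, 2, 3).
  b_1=1 ≤ 1
  b_2=1 ≤ 2
  b_3=2 ≤ 3
  b_4=2 ≤ 4
  b_5=3 ≤ 5
All bounds hold ⇒ YES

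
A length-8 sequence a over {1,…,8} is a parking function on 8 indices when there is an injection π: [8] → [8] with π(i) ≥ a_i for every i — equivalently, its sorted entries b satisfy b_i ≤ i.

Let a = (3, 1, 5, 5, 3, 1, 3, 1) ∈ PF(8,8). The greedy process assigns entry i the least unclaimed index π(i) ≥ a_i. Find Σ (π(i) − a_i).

14

Σπ = 36 ({1..8} each once); Σa = 3+1+5+5+3+1+3+1 = 22; disp = 36−22 = 14.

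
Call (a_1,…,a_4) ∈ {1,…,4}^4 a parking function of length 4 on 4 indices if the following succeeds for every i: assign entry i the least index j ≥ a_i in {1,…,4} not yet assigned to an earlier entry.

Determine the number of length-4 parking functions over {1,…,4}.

|PF(4,4)| = (5−4)·5^(4−1) = 1·125 = 125 (Pollak)
Example (2,2,1,4) → sorted (1,2,2,4): b_i ≤ i ∀i, a PF.

125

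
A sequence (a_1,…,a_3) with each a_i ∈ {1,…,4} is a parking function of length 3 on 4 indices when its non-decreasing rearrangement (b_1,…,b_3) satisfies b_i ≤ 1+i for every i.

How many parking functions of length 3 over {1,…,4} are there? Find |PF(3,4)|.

|PF(3,4)| = 2·5^2 = 2×25 = 50 [KW]
E.g. (3,1,4) → sorted (1,3,4): b_i ≤ 1+i ∀i, a PF.

50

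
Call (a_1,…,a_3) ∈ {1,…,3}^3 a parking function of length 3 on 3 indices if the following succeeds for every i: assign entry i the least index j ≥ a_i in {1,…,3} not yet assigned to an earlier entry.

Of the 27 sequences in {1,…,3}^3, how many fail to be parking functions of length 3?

11

#PF = (4−3)·4^(3−1) = 1·16 = 16 (Konheim–Weiss)
E.g. (2,2,2) → sorted (2,2,2): b_1=2>1, not a PF.
3^3 − 16 = 27 − 16 = 11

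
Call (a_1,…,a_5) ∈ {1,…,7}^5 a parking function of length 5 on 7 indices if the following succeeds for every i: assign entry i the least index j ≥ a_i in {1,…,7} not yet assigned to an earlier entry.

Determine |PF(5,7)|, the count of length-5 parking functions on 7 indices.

12288

|PF| = (8−5)·8^(5−1) = 3×4096 = 12288 [KW]
Example (4,5,4,3,6) → sorted (3,4,4,5,6): b_i ≤ 2+i ∀i, a PF.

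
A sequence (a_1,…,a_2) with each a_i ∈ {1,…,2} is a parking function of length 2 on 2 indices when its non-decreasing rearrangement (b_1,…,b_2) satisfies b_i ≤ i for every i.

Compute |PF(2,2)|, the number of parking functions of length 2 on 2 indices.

3

|PF| = (3−2)·3^(2−1) = 1×3 = 3 (Konheim–Weiss)
Example (1,2) → sorted (1,2): b_i ≤ i ∀i, a PF.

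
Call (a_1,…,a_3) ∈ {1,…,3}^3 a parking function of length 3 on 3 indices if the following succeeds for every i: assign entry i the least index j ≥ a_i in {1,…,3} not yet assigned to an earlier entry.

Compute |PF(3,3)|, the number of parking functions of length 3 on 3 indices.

16

Count = (3+1−3)·(3+1)^{3−1} = 1·16 = 16
Example (1,2,3) → sorted (1,2,3): b_i ≤ i ∀i, a PF.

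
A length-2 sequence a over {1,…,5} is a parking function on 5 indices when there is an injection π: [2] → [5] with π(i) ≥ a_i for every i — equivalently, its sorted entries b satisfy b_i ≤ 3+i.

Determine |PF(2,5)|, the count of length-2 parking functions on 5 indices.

|PF(2,5)| = 4·6^1 = 4 · 6 = 24
Example (5,2) → sorted (2,5): b_i ≤ 3+i ∀i, a PF.

24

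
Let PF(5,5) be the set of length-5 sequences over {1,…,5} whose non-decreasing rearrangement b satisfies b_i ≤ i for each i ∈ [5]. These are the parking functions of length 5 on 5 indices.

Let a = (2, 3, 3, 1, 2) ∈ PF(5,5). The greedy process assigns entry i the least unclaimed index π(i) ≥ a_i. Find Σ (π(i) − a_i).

4

Σπ(i) = 1+…+5 = 15; Σa = 2+3+3+1+2 = 11; disp = 15−11 = 4.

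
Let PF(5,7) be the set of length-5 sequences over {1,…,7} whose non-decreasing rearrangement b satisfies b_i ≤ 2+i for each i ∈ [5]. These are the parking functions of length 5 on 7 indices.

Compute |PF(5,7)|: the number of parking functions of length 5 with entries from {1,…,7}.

Count = (7+1−5)·(7+1)^{5−1} = 3 · 4096 = 12288
One tuple (1,6,7,3,2) → sorted (1,2,3,6,7): b_i ≤ 2+i ∀i, a PF.

12288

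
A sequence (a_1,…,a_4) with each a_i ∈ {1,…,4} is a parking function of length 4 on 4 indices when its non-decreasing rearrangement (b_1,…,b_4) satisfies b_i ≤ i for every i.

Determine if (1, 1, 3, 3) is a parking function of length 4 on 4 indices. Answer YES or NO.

Order a: b = (1, 1, 3, 3).
  b_1=1 ≤ 1
  b_2=1 ≤ 2
  b_3=3 ≤ 3
  b_4=3 ≤ 4
All bounds hold ⇒ YES

YES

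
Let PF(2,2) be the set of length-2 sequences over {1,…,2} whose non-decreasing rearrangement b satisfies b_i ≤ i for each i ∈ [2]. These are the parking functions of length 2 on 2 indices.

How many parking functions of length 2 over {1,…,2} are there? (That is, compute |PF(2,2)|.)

Count = (2−2+1)·(2+1)^(2−1) = 1 · 3 = 3 [KW]
Example (1,2) → sorted (1,2): b_i ≤ i ∀i, a PF.

3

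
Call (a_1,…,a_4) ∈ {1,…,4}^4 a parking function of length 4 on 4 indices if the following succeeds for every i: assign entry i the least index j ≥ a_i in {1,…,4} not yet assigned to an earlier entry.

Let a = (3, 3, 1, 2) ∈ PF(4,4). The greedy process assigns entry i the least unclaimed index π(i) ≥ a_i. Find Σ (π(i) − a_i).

1

Σπ = 10 ({1..4} each once); Σa = 3+3+1+2 = 9; disp = 10−9 = 1.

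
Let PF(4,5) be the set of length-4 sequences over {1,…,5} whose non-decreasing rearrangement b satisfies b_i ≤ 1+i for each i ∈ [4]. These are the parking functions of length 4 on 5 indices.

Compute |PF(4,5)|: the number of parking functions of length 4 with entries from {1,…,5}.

|PF(4,5)| = 2·6^3 = 2 · 216 = 432
One tuple (1,2,5,1) → sorted (1,1,2,5): b_i ≤ 1+i ∀i, a PF.

432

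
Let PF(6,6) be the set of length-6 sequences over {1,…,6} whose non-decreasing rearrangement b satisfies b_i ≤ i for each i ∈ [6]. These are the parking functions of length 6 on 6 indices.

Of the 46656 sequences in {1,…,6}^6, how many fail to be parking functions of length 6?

29849

|PF| = 1·7^5 = 1·16807 = 16807
One tuple (6,5,5,3,3,1) → sorted (1,3,3,5,5,6): b_2=3>2, not a PF.
So 46656 − 16807 = 29849 fail.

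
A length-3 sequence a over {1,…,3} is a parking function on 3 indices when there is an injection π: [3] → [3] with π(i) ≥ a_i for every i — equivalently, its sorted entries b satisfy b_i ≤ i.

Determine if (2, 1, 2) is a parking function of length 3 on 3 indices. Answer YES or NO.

Order a: b = (1, 2, 2).
  b_1=1 ≤ 1
  b_2=2 ≤ 2
  b_3=2 ≤ 3
All bounds hold ⇒ YES

YES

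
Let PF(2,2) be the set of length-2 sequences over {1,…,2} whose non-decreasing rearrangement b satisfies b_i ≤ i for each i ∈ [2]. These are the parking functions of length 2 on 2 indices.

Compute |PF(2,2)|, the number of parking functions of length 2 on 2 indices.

Count = (3−2)·3^(2−1) = 1·3 = 3
One tuple (1,1) → sorted (1,1): b_i ≤ i ∀i, a PF.

3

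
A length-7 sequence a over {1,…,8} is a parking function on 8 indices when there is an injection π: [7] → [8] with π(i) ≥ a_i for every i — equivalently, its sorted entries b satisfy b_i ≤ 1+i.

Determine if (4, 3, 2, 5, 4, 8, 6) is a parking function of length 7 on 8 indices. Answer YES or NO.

Order a: b = (2, 3, 4, 4, 5, 6, 8).
  b_1=2 ≤ 2
  b_2=3 ≤ 3
  b_3=4 ≤ 4
  b_4=4 ≤ 5
  b_5=5 ≤ 6
  b_6=6 ≤ 7
  b_7=8 ≤ 8
All bounds hold ⇒ YES

YES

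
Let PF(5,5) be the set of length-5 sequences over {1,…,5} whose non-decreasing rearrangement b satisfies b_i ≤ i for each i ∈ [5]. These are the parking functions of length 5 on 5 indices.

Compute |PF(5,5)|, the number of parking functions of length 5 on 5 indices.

|PF(5,5)| = (6−5)·6^(5−1) = 1·1296 = 1296 (Konheim–Weiss)
Check (1,2,1,5,2) → sorted (1,1,2,2,5): b_i ≤ i ∀i, a PF.

1296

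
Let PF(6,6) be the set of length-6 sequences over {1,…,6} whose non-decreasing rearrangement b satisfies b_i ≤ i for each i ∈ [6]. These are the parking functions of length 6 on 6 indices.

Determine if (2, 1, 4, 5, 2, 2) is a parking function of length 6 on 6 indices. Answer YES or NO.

Rearranged: b = (1, 2, 2, 2, 4, 5).
  b_1=1 ≤ 1
  b_2=2 ≤ 2
  b_3=2 ≤ 3
  b_4=2 ≤ 4
  b_5=4 ≤ 5
  b_6=5 ≤ 6
All bounds hold ⇒ YES

YES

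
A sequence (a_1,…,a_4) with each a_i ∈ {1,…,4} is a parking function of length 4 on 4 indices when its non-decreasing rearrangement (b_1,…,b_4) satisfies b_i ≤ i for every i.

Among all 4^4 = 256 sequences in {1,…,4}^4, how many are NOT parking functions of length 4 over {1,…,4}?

#PF = (5−4)·5^(4−1) = 1×125 = 125 [KW]
Example (4,2,2,4) → sorted (2,2,4,4): b_1=2>1, not a PF.
Total 256; non-PF = 256−125 = 131

131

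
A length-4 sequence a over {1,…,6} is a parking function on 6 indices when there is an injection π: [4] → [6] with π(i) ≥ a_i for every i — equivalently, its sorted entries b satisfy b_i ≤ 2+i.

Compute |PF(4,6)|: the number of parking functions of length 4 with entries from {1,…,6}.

1029

Count = (6−4+1)·(6+1)^(4−1) = 3·343 = 1029 [KW]
E.g. (5,3,1,4) → sorted (1,3,4,5): b_i ≤ 2+i ∀i, a PF.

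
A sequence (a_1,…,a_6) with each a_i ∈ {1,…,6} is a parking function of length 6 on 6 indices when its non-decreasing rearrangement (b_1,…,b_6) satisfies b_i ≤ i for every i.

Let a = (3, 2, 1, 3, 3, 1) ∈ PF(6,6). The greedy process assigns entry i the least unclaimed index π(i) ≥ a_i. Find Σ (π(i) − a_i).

Σπ = 6·7/2 = 21 (π permutes [6]); Σa = 3+2+1+3+3+1 = 13; disp = 21−13 = 8.

8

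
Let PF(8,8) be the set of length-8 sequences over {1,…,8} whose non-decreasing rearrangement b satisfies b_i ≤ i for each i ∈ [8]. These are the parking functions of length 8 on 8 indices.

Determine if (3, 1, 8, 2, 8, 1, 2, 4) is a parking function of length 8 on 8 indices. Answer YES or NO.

NO

Sorted: b = (1, 1, 2, 2, 3, 4, 8, 8).
  b_1=1 ≤ 1
  b_2=1 ≤ 2
  b_3=2 ≤ 3
  b_4=2 ≤ 4
  b_5=3 ≤ 5
  b_6=4 ≤ 6
  b_7=8 > 7
  fails at i=7 ⇒ NO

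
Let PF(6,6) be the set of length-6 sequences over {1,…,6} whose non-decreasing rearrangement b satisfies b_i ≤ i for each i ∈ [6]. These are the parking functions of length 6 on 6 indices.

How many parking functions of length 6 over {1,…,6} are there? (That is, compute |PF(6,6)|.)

16807

|PF| = (7−6)·7^(6−1) = 1 · 16807 = 16807 (Konheim–Weiss)
One tuple (2,4,3,5,1,1) → sorted (1,1,2,3,4,5): b_i ≤ i ∀i, a PF.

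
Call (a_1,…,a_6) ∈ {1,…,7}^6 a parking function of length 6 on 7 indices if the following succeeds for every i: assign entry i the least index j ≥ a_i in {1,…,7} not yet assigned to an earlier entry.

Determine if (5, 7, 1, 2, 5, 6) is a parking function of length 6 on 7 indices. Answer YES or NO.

Sorted: b = (1, 2, 5, 5, 6, 7).
  b_1=1 ≤ 2
  b_2=2 ≤ 3
  b_3=5 > 4
  fails at i=3 ⇒ NO

NO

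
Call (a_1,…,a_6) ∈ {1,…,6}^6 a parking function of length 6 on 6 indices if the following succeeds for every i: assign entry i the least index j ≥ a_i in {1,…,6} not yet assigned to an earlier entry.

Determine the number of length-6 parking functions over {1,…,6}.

#PF = (6−6+1)·(6+1)^(6−1) = 1·16807 = 16807 [KW]
Check (2,4,4,1,2,6) → sorted (1,2,2,4,4,6): b_i ≤ i ∀i, a PF.

16807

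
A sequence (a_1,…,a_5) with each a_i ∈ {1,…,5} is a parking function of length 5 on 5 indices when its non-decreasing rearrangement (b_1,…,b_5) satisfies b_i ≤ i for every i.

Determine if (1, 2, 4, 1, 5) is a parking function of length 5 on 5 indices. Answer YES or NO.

Rearranged: b = (1, 1, 2, 4, 5).
  b_1=1 ≤ 1
  b_2=1 ≤ 2
  b_3=2 ≤ 3
  b_4=4 ≤ 4
  b_5=5 ≤ 5
All bounds hold ⇒ YES

YES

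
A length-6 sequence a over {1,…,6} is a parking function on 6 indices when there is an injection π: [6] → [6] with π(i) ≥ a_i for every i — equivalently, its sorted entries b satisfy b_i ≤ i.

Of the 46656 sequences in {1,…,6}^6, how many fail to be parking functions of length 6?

29849

|PF(6,6)| = (7−6)·7^(6−1) = 1 · 16807 = 16807
Check (4,4,5,4,5,3) → sorted (3,4,4,4,5,5): b_1=3>1, not a PF.
Total 46656; non-PF = 46656−16807 = 29849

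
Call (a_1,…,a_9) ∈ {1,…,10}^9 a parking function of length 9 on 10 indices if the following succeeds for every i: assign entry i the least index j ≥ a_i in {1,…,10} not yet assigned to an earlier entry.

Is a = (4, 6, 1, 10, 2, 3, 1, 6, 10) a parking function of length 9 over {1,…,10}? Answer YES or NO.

NO

Rearranged: b = (1, 1, 2, 3, 4, 6, 6, 10, 10).
  b_1=1 ≤ 2
  b_2=1 ≤ 3
  b_3=2 ≤ 4
  b_4=3 ≤ 5
  b_5=4 ≤ 6
  b_6=6 ≤ 7
  b_7=6 ≤ 8
  b_8=10 > 9
  fails at i=8 ⇒ NO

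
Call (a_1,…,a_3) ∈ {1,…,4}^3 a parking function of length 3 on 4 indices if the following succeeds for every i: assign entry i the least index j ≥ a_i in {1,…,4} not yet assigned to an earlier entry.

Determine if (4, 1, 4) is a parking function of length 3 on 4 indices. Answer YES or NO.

Rearranged: b = (1, 4, 4).
  b_1=1 ≤ 2
  b_2=4 > 3
  fails at i=2 ⇒ NO

NO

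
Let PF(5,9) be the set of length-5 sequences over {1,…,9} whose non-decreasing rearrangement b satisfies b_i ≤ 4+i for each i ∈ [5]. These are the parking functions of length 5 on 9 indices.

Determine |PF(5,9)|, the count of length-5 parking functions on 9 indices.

50000

|PF(5,9)| = (10−5)·10^(5−1) = 5·10000 = 50000 (Pollak)
Example (1,2,4,2,4) → sorted (1,2,2,4,4): b_i ≤ 4+i ∀i, a PF.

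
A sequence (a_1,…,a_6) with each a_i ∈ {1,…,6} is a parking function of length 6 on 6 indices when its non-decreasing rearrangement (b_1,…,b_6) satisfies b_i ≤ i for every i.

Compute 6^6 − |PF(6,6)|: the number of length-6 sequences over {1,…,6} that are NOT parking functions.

|PF| = (6+1−6)·(6+1)^{6−1} = 1×16807 = 16807 (Pollak)
Check (2,6,5,6,6,2) → sorted (2,2,5,6,6,6): b_1=2>1, not a PF.
Total 46656; non-PF = 46656−16807 = 29849

29849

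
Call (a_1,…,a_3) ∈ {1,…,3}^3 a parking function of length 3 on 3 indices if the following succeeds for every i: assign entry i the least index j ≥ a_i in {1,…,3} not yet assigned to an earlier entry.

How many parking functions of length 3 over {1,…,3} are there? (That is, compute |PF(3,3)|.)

16

#PF = 1·4^2 = 1×16 = 16
E.g. (1,2,3) → sorted (1,2,3): b_i ≤ i ∀i, a PF.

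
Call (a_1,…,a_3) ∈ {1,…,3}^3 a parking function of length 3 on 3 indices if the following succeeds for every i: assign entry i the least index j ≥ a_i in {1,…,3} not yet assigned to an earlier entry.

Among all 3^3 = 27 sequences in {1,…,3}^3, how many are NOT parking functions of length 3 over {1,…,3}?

Count = 1·4^2 = 1·16 = 16 (Konheim–Weiss)
Check (3,1,3) → sorted (1,3,3): b_2=3>2, not a PF.
Total 27; non-PF = 27−16 = 11

11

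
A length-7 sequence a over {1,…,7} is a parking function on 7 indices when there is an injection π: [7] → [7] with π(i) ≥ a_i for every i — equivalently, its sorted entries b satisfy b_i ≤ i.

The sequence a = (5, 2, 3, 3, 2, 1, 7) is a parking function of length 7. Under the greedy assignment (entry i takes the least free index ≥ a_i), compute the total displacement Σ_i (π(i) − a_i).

Σπ(i) = 1+…+7 = 28; Σa = 5+2+3+3+2+1+7 = 23; disp = 28−23 = 5.

5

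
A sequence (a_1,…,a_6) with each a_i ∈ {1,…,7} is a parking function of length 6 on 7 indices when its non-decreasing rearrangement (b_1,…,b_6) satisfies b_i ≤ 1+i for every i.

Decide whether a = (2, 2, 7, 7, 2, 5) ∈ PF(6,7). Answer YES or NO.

Rearranged: b = (2, 2, 2, 5, 7, 7).
  b_1=2 ≤ 2
  b_2=2 ≤ 3
  b_3=2 ≤ 4
  b_4=5 ≤ 5
  b_5=7 > 6
  fails at i=5 ⇒ NO

NO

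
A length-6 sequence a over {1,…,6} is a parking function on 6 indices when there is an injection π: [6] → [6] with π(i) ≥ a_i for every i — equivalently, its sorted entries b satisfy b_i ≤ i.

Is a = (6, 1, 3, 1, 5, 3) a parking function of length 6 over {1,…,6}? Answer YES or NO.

YES

Order a: b = (1, 1, 3, 3, 5, 6).
  b_1=1 ≤ 1
  b_2=1 ≤ 2
  b_3=3 ≤ 3
  b_4=3 ≤ 4
  b_5=5 ≤ 5
  b_6=6 ≤ 6
All bounds hold ⇒ YES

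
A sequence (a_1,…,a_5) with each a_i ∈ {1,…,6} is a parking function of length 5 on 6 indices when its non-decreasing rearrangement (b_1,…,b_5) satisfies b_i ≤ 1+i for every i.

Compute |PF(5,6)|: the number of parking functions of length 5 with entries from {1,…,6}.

|PF| = (6+1−5)·(6+1)^{5−1} = 2·2401 = 4802 (Pollak)
E.g. (3,5,5,2,2) → sorted (2,2,3,5,5): b_i ≤ 1+i ∀i, a PF.

4802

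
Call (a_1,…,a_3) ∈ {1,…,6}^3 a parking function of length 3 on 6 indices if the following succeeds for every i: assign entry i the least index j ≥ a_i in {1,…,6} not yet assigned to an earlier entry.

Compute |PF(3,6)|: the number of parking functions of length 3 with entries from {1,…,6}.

|PF| = 4·7^2 = 4×49 = 196
E.g. (1,1,4) → sorted (1,1,4): b_i ≤ 3+i ∀i, a PF.

196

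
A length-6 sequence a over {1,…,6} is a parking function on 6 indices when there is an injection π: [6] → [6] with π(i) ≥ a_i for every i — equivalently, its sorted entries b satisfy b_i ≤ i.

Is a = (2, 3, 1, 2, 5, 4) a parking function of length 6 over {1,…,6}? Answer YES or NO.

Rearranged: b = (1, 2, 2, 3, 4, 5).
  b_1=1 ≤ 1
  b_2=2 ≤ 2
  b_3=2 ≤ 3
  b_4=3 ≤ 4
  b_5=4 ≤ 5
  b_6=5 ≤ 6
All bounds hold ⇒ YES

YES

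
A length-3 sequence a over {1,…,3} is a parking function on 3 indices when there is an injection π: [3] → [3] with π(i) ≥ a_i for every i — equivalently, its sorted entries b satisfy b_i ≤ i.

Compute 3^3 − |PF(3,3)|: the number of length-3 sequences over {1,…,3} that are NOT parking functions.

11

Count = (3−3+1)·(3+1)^(3−1) = 1 · 16 = 16 (Pollak)
Example (3,3,3) → sorted (3,3,3): b_1=3>1, not a PF.
So 27 − 16 = 11 fail.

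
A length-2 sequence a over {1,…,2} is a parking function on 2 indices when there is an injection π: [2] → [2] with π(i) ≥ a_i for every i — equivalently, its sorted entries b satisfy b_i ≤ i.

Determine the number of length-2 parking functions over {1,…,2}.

3

|PF| = 1·3^1 = 1·3 = 3 [KW]
Check (1,1) → sorted (1,1): b_i ≤ i ∀i, a PF.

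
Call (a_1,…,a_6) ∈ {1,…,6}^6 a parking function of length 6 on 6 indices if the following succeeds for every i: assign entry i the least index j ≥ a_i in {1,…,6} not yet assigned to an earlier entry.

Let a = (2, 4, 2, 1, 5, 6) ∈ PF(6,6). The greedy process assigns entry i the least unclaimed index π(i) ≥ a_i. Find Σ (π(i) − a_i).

Σπ(i) = 1+…+6 = 21; Σa = 2+4+2+1+5+6 = 20; disp = 21−20 = 1.

1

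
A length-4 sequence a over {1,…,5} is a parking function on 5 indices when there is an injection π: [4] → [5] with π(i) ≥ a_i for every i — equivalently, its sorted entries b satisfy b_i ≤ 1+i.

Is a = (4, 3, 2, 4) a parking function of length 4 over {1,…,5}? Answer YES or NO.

YES

Sorted: b = (2, 3, 4, 4).
  b_1=2 ≤ 2
  b_2=3 ≤ 3
  b_3=4 ≤ 4
  b_4=4 ≤ 5
All bounds hold ⇒ YES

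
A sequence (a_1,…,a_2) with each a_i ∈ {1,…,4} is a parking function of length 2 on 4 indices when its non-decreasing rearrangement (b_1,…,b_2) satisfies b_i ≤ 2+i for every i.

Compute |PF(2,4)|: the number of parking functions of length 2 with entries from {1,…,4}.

#PF = (4+1−2)·(4+1)^{2−1} = 3·5 = 15
Example (1,2) → sorted (1,2): b_i ≤ 2+i ∀i, a PF.

15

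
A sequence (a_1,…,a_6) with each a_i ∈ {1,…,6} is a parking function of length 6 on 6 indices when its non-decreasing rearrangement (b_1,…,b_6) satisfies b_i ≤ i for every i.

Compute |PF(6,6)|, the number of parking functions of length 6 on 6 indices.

16807

|PF(6,6)| = (6−6+1)·(6+1)^(6−1) = 1·16807 = 16807
Example (3,4,1,3,1,5) → sorted (1,1,3,3,4,5): b_i ≤ i ∀i, a PF.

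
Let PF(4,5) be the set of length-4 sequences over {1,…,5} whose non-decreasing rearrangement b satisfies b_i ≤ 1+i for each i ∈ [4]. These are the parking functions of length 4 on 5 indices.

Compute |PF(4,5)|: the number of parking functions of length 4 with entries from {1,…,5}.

|PF(4,5)| = 2·6^3 = 2 · 216 = 432 [KW]
E.g. (3,2,2,3) → sorted (2,2,3,3): b_i ≤ 1+i ∀i, a PF.

432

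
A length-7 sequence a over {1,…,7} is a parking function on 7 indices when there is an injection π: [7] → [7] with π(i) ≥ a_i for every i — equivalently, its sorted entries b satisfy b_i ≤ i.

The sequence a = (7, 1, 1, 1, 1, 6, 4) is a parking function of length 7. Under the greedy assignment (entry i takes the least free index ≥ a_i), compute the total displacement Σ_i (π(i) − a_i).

7

Σπ(i) = 1+…+7 = 28; Σa = 7+1+1+1+1+6+4 = 21; disp = 28−21 = 7.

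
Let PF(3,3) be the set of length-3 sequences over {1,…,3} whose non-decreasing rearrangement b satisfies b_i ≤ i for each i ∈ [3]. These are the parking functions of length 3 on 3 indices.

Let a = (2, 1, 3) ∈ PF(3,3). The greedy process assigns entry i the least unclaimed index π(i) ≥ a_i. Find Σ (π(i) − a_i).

0

Σπ = 6 ({1..3} each once); Σa = 2+1+3 = 6; disp = 6−6 = 0.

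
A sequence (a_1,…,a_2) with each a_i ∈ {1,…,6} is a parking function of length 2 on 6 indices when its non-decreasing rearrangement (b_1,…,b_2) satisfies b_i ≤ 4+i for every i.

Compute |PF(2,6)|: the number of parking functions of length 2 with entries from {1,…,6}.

35

|PF| = (6+1−2)·(6+1)^{2−1} = 5×7 = 35 (Pollak)
E.g. (5,6) → sorted (5,6): b_i ≤ 4+i ∀i, a PF.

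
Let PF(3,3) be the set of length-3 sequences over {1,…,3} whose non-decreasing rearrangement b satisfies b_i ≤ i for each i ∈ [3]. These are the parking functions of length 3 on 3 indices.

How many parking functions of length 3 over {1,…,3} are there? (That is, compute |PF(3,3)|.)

16

#PF = (4−3)·4^(3−1) = 1·16 = 16 [KW]
Check (2,2,1) → sorted (1,2,2): b_i ≤ i ∀i, a PF.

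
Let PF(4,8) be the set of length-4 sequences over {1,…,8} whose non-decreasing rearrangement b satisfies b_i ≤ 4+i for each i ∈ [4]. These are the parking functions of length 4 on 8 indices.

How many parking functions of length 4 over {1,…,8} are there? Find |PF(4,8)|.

3645

#PF = 5·9^3 = 5 · 729 = 3645 (Konheim–Weiss)
Example (3,3,3,5) → sorted (3,3,3,5): b_i ≤ 4+i ∀i, a PF.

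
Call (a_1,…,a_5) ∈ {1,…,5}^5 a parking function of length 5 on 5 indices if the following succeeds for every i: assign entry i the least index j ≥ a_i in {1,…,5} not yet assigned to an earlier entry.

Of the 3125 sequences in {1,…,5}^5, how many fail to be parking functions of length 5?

Count = (5−5+1)·(5+1)^(5−1) = 1·1296 = 1296 (Pollak)
One tuple (2,4,5,5,4) → sorted (2,4,4,5,5): b_1=2>1, not a PF.
So 3125 − 1296 = 1829 fail.

1829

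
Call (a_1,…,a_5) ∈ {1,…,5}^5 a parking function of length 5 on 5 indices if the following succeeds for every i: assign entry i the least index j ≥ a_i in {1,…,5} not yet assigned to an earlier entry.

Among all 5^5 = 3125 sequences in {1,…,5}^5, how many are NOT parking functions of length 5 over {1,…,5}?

|PF| = (5+1−5)·(5+1)^{5−1} = 1·1296 = 1296 (Konheim–Weiss)
Check (5,4,4,4,2) → sorted (2,4,4,4,5): b_1=2>1, not a PF.
Total 3125; non-PF = 3125−1296 = 1829

1829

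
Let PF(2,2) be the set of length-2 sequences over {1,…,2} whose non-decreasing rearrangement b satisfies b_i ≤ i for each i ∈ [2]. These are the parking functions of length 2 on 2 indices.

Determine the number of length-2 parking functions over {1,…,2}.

3

|PF(2,2)| = (3−2)·3^(2−1) = 1×3 = 3 [KW]
Check (1,1) → sorted (1,1): b_i ≤ i ∀i, a PF.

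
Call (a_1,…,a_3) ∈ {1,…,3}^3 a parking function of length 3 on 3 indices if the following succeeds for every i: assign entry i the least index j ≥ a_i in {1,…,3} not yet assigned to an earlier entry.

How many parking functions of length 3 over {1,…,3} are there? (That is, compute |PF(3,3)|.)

16

|PF(3,3)| = (3+1−3)·(3+1)^{3−1} = 1 · 16 = 16 [KW]
Check (3,1,2) → sorted (1,2,3): b_i ≤ i ∀i, a PF.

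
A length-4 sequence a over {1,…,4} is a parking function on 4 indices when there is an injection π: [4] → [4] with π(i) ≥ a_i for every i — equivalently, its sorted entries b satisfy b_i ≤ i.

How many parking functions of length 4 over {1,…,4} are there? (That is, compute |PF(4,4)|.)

125

Count = 1·5^3 = 1×125 = 125 (Pollak)
E.g. (4,2,1,3) → sorted (1,2,3,4): b_i ≤ i ∀i, a PF.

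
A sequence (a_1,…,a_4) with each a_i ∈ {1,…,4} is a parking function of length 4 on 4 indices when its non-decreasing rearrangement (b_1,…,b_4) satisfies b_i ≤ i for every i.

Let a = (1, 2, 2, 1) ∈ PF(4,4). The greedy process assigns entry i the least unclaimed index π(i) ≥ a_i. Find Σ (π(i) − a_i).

4

Σπ(i) = 1+…+4 = 10; Σa = 1+2+2+1 = 6; disp = 10−6 = 4.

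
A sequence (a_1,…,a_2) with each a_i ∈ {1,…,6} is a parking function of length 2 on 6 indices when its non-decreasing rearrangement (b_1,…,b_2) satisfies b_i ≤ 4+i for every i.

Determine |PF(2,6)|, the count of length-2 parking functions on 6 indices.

35

Count = (6−2+1)·(6+1)^(2−1) = 5 · 7 = 35 (Konheim–Weiss)
Check (2,3) → sorted (2,3): b_i ≤ 4+i ∀i, a PF.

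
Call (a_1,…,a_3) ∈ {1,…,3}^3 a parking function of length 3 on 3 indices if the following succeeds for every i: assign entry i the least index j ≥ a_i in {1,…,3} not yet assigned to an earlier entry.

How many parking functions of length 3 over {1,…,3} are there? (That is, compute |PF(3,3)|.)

16

#PF = (3+1−3)·(3+1)^{3−1} = 1 · 16 = 16
Example (1,1,1) → sorted (1,1,1): b_i ≤ i ∀i, a PF.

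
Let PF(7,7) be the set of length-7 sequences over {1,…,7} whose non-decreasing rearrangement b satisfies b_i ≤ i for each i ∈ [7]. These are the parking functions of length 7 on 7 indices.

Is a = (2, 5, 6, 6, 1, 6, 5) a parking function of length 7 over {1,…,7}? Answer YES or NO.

Order a: b = (1, 2, 5, 5, 6, 6, 6).
  b_1=1 ≤ 1
  b_2=2 ≤ 2
  b_3=5 > 3
  fails at i=3 ⇒ NO

NO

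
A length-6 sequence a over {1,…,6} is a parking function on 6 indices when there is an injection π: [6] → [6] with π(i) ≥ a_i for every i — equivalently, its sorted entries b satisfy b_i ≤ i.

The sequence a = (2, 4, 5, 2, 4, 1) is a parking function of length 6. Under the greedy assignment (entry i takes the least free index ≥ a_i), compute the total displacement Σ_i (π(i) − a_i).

Σπ = 6·7/2 = 21 (π permutes [6]); Σa = 2+4+5+2+4+1 = 18; disp = 21−18 = 3.

3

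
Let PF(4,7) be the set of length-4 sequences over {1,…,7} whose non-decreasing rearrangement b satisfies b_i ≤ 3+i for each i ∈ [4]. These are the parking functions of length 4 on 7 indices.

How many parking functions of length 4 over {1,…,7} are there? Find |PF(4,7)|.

Count = (7−4+1)·(7+1)^(4−1) = 4·512 = 2048 [KW]
Example (3,1,7,5) → sorted (1,3,5,7): b_i ≤ 3+i ∀i, a PF.

2048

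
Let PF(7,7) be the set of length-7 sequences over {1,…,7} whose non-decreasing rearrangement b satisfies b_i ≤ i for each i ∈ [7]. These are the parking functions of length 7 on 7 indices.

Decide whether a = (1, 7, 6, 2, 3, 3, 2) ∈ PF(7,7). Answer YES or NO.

Rearranged: b = (1, 2, 2, 3, 3, 6, 7).
  b_1=1 ≤ 1
  b_2=2 ≤ 2
  b_3=2 ≤ 3
  b_4=3 ≤ 4
  b_5=3 ≤ 5
  b_6=6 ≤ 6
  b_7=7 ≤ 7
All bounds hold ⇒ YES

YES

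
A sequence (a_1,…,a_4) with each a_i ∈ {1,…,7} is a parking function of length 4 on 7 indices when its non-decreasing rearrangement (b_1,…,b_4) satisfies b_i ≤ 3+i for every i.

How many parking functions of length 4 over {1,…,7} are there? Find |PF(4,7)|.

Count = (7−4+1)·(7+1)^(4−1) = 4×512 = 2048 (Konheim–Weiss)
One tuple (2,2,3,3) → sorted (2,2,3,3): b_i ≤ 3+i ∀i, a PF.

2048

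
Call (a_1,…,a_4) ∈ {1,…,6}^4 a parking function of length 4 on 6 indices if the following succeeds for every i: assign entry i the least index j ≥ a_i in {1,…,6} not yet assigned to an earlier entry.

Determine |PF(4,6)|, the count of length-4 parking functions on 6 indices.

1029

Count = 3·7^3 = 3·343 = 1029
Check (2,5,6,3) → sorted (2,3,5,6): b_i ≤ 2+i ∀i, a PF.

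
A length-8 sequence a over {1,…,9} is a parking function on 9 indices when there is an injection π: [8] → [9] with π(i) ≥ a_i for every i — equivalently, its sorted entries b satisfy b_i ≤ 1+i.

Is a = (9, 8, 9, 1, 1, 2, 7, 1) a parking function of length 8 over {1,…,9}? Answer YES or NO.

Rearranged: b = (1, 1, 1, 2, 7, 8, 9, 9).
  b_1=1 ≤ 2
  b_2=1 ≤ 3
  b_3=1 ≤ 4
  b_4=2 ≤ 5
  b_5=7 > 6
  fails at i=5 ⇒ NO

NO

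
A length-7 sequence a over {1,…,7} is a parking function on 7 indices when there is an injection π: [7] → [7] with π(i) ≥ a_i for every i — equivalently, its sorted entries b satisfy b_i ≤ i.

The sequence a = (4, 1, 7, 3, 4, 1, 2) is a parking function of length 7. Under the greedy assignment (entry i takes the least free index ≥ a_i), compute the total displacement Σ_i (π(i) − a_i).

Σπ(i) = 1+…+7 = 28; Σa = 4+1+7+3+4+1+2 = 22; disp = 28−22 = 6.

6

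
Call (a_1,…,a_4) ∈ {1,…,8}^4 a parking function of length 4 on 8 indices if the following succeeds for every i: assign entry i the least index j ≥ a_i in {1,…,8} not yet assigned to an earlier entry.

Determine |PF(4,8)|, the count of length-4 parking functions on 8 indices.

3645

Count = 5·9^3 = 5 · 729 = 3645
Check (3,6,5,3) → sorted (3,3,5,6): b_i ≤ 4+i ∀i, a PF.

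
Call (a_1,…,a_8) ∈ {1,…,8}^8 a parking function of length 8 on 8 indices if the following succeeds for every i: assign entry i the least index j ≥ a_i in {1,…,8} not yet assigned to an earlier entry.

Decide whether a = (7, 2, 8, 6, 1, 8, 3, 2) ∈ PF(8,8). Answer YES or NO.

Order a: b = (1, 2, 2, 3, 6, 7, 8, 8).
  b_1=1 ≤ 1
  b_2=2 ≤ 2
  b_3=2 ≤ 3
  b_4=3 ≤ 4
  b_5=6 > 5
  fails at i=5 ⇒ NO

NO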